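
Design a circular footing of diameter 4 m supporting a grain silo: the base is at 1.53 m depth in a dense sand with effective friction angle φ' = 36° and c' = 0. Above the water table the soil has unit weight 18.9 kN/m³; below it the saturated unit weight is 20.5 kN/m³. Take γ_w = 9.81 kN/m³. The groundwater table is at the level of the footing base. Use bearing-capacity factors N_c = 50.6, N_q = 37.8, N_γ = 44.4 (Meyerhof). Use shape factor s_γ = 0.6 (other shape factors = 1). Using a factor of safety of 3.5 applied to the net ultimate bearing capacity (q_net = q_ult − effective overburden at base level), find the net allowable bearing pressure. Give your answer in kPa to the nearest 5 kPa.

q_all(net) ≈ 465 kPa

q = γ·D_f = 18.9 × 1.53 = 28.917 kPa.
For the ½γBN_γ term take γ' = 20.5 − 9.81 = 10.69 kN/m³ (soil below base is submerged).
q·N_q = 28.917 × 37.8 = 1093.1 kPa
0.5·γ·B·N_γ·s_γ = 0.5 × 10.69 × 4 × 44.4 × 0.6 = 569.56 kPa
q_ult = 1093.1 + 569.56 = 1662.6 kPa.
Net ultimate: q_net = 1662.6 − 28.917 = 1633.7 kPa.
q_all(net) = 1633.7 / 3.5 = 466.77 kPa.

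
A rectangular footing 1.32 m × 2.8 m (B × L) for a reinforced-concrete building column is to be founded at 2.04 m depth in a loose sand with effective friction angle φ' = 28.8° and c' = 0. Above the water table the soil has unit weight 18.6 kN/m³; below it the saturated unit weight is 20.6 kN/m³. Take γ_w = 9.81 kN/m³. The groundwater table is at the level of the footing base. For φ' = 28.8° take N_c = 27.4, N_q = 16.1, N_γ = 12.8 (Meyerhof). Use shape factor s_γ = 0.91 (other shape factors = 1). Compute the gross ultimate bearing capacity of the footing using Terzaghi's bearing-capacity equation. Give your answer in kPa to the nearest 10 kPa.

q_ult ≈ 690 kPa

Overburden at base level: q = 18.6 × 2.04 = 37.944 kPa.
Below the base the soil is submerged, so the ½γBN_γ term uses γ' = 20.6 − 9.81 = 10.79 kN/m³.
Surcharge term q·N_q = 37.944 × 16.1 = 610.9 kPa; self-weight term 0.5·γ·B·N_γ·s_γ = 0.5 × 10.79 × 1.32 × 12.8 × 0.91 = 82.95 kPa.
q_ult = 610.9 + 82.95 = 693.85 kPa.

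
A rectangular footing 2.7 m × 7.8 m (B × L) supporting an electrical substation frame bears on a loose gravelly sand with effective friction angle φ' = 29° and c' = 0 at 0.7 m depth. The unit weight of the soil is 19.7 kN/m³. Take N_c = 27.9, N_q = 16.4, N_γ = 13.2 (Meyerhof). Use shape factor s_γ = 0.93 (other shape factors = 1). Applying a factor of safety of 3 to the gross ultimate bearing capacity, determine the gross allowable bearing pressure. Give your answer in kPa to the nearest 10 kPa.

Effective surcharge at the founding depth q = γ·D_f = 19.7 × 0.7 = 13.79 kPa.
q_ult = q·N_q + 0.5·γ·B·N_γ·s_γ
     = 13.79 × 16.4 + 0.5 × 19.7 × 2.7 × 13.2 × 0.93
     = 226.16 + 326.48 = 552.64 kPa.
q_all = q_ult / FS = 552.64 / 3 = 184.21 kPa.

q_all ≈ 180 kPa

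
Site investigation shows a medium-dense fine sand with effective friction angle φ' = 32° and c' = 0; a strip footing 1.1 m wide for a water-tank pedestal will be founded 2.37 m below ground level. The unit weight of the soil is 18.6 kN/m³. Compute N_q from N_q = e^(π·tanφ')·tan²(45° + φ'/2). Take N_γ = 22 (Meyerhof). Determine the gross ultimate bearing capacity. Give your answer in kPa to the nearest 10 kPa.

tan32° = 0.6249, so N_q = e^(π×0.6249)·tan²(61°) = 7.121 × 3.255 = 23.18.
Overburden at base level: q = 18.6 × 2.37 = 44.082 kPa.
Surcharge term q·N_q = 44.082 × 23.177 = 1021.7 kPa; self-weight term 0.5·γ·B·N_γ = 0.5 × 18.6 × 1.1 × 22 = 225.06 kPa.
q_ult = 1021.7 + 225.06 = 1246.7 kPa.

q_ult ≈ 1250 kPa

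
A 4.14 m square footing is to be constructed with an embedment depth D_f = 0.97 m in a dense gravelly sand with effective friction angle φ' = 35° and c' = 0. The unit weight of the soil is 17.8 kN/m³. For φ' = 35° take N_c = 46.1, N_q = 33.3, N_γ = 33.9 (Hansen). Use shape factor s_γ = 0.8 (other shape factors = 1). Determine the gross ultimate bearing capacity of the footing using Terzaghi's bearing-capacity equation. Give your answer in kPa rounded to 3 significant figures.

Overburden at base level: q = 17.8 × 0.97 = 17.266 kPa.
Surcharge term q·N_q = 17.266 × 33.3 = 574.96 kPa; self-weight term 0.5·γ·B·N_γ·s_γ = 0.5 × 17.8 × 4.14 × 33.9 × 0.8 = 999.26 kPa.
q_ult = 574.96 + 999.26 = 1574.2 kPa.

q_ult ≈ 1570 kPa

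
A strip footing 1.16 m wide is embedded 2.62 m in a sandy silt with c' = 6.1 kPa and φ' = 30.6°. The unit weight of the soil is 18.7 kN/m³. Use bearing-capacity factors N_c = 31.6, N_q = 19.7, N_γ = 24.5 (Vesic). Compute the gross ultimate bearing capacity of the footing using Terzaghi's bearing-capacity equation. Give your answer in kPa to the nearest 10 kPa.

q_ult ≈ 1420 kPa

q = γ·D_f = 18.7 × 2.62 = 48.994 kPa.
c·N_c = 6.1 × 31.6 = 192.76 kPa
q·N_q = 48.994 × 19.7 = 965.18 kPa
0.5·γ·B·N_γ = 0.5 × 18.7 × 1.16 × 24.5 = 265.73 kPa
q_ult = 192.76 + 965.18 + 265.73 = 1423.7 kPa.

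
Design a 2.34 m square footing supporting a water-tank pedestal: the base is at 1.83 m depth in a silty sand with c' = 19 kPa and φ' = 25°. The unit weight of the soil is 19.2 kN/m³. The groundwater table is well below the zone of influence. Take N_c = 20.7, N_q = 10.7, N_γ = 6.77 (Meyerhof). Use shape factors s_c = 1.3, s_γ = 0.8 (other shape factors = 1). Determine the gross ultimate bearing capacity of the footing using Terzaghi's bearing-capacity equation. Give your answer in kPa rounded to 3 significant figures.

q_ult ≈ 1010 kPa

Overburden at base level: q = 19.2 × 1.83 = 35.136 kPa.
Cohesion term c·N_c·s_c = 19 × 20.7 × 1.3 = 511.29 kPa; surcharge term q·N_q = 35.136 × 10.7 = 375.96 kPa; self-weight term 0.5·γ·B·N_γ·s_γ = 0.5 × 19.2 × 2.34 × 6.77 × 0.8 = 121.67 kPa.
q_ult = 511.29 + 375.96 + 121.67 = 1008.9 kPa.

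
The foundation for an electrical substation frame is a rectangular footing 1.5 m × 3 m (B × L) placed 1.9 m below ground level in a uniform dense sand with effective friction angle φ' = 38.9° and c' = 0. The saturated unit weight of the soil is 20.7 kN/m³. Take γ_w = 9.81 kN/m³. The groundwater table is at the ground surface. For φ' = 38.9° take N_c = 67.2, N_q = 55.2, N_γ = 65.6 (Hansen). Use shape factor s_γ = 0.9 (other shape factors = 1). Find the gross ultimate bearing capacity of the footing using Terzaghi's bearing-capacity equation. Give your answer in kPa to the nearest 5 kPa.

With the water table at the surface the whole profile is submerged: γ' = 20.7 − 9.81 = 10.89 kN/m³, so q = γ'·D_f = 20.691 kPa; the same γ' applies in the ½γBN_γ term.
q_ult = q·N_q + 0.5·γ·B·N_γ·s_γ
     = 20.691 × 55.2 + 0.5 × 10.89 × 1.5 × 65.6 × 0.9
     = 1142.1 + 482.21 = 1624.4 kPa.

q_ult ≈ 1625 kPa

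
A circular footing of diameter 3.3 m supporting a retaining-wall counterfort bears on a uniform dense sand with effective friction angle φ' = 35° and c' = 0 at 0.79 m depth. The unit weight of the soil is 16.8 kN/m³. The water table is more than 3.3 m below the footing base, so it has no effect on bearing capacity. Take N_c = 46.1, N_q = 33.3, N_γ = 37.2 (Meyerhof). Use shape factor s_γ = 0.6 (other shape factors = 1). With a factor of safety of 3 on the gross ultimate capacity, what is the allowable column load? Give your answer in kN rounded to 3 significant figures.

P_all ≈ 3020 kN

q = γ·D_f = 16.8 × 0.79 = 13.272 kPa.
q·N_q = 13.272 × 33.3 = 441.96 kPa
0.5·γ·B·N_γ·s_γ = 0.5 × 16.8 × 3.3 × 37.2 × 0.6 = 618.71 kPa
q_ult = 441.96 + 618.71 = 1060.7 kPa.
Gross allowable pressure q_all = 1060.7 / 3 = 353.56 kPa.
Footing area = 8.553 m², so allowable column load = 353.56 × 8.553 = 3024 kN.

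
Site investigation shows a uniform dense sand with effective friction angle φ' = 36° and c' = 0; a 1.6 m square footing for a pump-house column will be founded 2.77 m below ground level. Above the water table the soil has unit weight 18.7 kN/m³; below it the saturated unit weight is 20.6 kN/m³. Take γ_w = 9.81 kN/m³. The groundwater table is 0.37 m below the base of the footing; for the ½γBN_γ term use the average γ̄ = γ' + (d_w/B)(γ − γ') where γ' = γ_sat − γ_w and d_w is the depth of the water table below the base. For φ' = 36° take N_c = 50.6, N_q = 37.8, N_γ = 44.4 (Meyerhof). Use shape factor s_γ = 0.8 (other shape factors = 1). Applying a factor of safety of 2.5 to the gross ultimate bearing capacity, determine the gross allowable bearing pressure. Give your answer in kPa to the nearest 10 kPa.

q_all ≈ 930 kPa

Overburden at base level: q = 18.7 × 2.77 = 51.799 kPa.
The water table is 0.37 m below the base (< B = 1.6 m), so the ½γBN_γ term uses γ̄ = γ' + (d_w/B)(γ − γ') = 10.79 + (0.37/1.6)(18.7 − 10.79) = 12.619 kN/m³.
Surcharge term q·N_q = 51.799 × 37.8 = 1958 kPa; self-weight term 0.5·γ·B·N_γ·s_γ = 0.5 × 12.619 × 1.6 × 44.4 × 0.8 = 358.59 kPa.
q_ult = 1958 + 358.59 = 2316.6 kPa.
q_all = q_ult / FS = 2316.6 / 2.5 = 926.64 kPa.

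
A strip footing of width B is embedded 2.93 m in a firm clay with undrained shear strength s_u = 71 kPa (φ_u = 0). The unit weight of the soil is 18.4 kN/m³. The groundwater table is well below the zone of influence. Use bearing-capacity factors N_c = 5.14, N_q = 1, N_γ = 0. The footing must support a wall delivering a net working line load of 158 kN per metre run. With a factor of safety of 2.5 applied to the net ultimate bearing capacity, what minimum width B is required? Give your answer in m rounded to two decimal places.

B = 1.08 m

Effective surcharge at the founding depth q = γ·D_f = 18.4 × 2.93 = 53.912 kPa.
q_ult = c·N_c + q·N_q
     = 71 × 5.14 + 53.912 × 1
     = 364.94 + 53.912 = 418.85 kPa.
For φ = 0 the ½γBN_γ term vanishes, so q_ult is independent of B. q_net = 418.85 − 53.912 = 364.94 kPa; q_all(net) = 364.94/2.5 = 145.98 kPa.
Required width B = w / q_all(net) = 158 / 145.98 = 1.082 m.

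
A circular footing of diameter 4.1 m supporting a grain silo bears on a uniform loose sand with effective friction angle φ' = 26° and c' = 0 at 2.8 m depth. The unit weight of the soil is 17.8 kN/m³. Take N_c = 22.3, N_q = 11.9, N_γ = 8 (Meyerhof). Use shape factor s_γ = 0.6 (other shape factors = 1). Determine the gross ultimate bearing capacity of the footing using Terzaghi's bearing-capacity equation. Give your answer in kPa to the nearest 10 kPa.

q = γ·D_f = 17.8 × 2.8 = 49.84 kPa.
q·N_q = 49.84 × 11.9 = 593.1 kPa
0.5·γ·B·N_γ·s_γ = 0.5 × 17.8 × 4.1 × 8 × 0.6 = 175.15 kPa
q_ult = 593.1 + 175.15 = 768.25 kPa.

q_ult ≈ 770 kPa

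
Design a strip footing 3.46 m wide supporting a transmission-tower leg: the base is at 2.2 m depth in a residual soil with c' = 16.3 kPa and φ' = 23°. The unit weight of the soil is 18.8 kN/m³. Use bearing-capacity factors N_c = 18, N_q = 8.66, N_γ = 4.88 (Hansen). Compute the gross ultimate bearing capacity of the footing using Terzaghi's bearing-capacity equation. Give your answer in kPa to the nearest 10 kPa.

Effective surcharge at the founding depth q = γ·D_f = 18.8 × 2.2 = 41.36 kPa.
q_ult = c·N_c + q·N_q + 0.5·γ·B·N_γ
     = 16.3 × 18 + 41.36 × 8.66 + 0.5 × 18.8 × 3.46 × 4.88
     = 293.4 + 358.18 + 158.72 = 810.29 kPa.

q_ult ≈ 810 kPa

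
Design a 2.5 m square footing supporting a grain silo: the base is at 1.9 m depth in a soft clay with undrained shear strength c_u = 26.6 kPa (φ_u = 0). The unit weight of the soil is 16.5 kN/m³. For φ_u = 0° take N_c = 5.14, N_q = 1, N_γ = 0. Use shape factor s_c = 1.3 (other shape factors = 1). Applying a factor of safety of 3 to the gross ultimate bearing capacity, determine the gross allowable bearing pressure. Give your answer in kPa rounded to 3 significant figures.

Effective surcharge at the founding depth q = γ·D_f = 16.5 × 1.9 = 31.35 kPa.
q_ult = c·N_c·s_c + q·N_q
     = 26.6 × 5.14 × 1.3 + 31.35 × 1
     = 177.74 + 31.35 = 209.09 kPa.
q_all = q_ult / FS = 209.09 / 3 = 69.697 kPa.

q_all ≈ 69.7 kPa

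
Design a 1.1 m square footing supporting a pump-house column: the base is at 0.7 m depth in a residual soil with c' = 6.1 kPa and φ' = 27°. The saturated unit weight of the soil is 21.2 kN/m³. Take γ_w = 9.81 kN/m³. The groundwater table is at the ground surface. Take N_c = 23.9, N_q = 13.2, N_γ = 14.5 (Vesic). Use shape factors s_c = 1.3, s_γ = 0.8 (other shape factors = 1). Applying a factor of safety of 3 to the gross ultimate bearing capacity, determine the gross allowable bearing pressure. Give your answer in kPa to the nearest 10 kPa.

q_all ≈ 120 kPa

γ' = 21.2 − 9.81 = 11.39 kN/m³ (submerged throughout). q = 11.39 × 0.7 = 7.973 kPa; the same γ' applies in the ½γBN_γ term.
c·N_c·s_c = 6.1 × 23.9 × 1.3 = 189.53 kPa
q·N_q = 7.973 × 13.2 = 105.24 kPa
0.5·γ·B·N_γ·s_γ = 0.5 × 11.39 × 1.1 × 14.5 × 0.8 = 72.668 kPa
q_ult = 189.53 + 105.24 + 72.668 = 367.44 kPa.
q_all = q_ult / FS = 367.44 / 3 = 122.48 kPa.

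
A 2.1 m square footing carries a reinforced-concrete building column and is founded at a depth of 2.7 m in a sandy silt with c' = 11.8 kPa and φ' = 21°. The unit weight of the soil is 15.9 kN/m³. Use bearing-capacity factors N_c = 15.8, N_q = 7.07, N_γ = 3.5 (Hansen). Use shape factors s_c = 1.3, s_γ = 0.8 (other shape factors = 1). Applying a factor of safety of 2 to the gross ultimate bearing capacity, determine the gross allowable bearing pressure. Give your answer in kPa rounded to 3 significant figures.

Effective surcharge at the founding depth q = γ·D_f = 15.9 × 2.7 = 42.93 kPa.
q_ult = c·N_c·s_c + q·N_q + 0.5·γ·B·N_γ·s_γ
     = 11.8 × 15.8 × 1.3 + 42.93 × 7.07 + 0.5 × 15.9 × 2.1 × 3.5 × 0.8
     = 242.37 + 303.52 + 46.746 = 592.63 kPa.
q_all = q_ult / FS = 592.63 / 2 = 296.32 kPa.

q_all ≈ 296 kPa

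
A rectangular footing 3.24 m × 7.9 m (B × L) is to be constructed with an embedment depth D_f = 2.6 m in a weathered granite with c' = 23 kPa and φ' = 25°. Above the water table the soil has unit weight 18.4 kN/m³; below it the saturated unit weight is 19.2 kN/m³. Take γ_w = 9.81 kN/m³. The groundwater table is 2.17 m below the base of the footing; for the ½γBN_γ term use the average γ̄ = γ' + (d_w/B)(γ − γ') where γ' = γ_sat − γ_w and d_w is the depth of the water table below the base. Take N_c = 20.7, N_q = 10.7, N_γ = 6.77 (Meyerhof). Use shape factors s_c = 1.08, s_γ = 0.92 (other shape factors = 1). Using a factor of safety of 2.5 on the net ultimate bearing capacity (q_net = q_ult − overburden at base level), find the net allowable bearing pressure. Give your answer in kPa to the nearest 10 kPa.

q_all(net) ≈ 450 kPa

Effective surcharge at the founding depth q = γ·D_f = 18.4 × 2.6 = 47.84 kPa.
With d_w = 2.17 m < B, γ̄ = 9.39 + (2.17/3.24) × (18.4 − 9.39) = 15.424 kN/m³.
q_ult = c·N_c·s_c + q·N_q + 0.5·γ·B·N_γ·s_γ
     = 23 × 20.7 × 1.08 + 47.84 × 10.7 + 0.5 × 15.424 × 3.24 × 6.77 × 0.92
     = 514.19 + 511.89 + 155.63 = 1181.7 kPa.
q_net = 1181.7 − 47.84 = 1133.9 kPa.
q_all(net) = 1133.9 / 2.5 = 453.55 kPa.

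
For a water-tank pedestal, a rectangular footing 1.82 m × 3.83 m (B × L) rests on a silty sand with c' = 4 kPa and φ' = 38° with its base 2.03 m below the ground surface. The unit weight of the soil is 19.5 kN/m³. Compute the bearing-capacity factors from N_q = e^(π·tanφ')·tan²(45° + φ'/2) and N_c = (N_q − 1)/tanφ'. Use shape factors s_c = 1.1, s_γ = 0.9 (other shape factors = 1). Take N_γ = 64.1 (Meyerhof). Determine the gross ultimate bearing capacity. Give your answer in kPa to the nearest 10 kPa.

q_ult ≈ 3230 kPa

tan38° = 0.7813, so N_q = e^(π×0.7813)·tan²(64°) = 11.64 × 4.204 = 48.93.
N_c = (48.93 − 1)/tan38° = 61.35.
Overburden at base level: q = 19.5 × 2.03 = 39.585 kPa.
Cohesion term c·N_c·s_c = 4 × 61.352 × 1.1 = 269.95 kPa; surcharge term q·N_q = 39.585 × 48.933 = 1937 kPa; self-weight term 0.5·γ·B·N_γ·s_γ = 0.5 × 19.5 × 1.82 × 64.1 × 0.9 = 1023.7 kPa.
q_ult = 269.95 + 1937 + 1023.7 = 3230.7 kPa.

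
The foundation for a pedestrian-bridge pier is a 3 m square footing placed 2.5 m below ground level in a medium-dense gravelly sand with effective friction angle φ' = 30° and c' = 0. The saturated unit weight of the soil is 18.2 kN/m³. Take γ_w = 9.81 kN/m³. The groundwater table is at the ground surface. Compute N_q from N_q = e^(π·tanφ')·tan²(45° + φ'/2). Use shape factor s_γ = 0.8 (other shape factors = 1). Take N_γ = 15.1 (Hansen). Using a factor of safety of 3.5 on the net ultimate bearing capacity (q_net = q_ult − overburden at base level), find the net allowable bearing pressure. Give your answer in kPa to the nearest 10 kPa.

q_all(net) ≈ 150 kPa

N_q = e^(π·tan30°)·tan²(60°) = 18.4.
With the water table at the surface the whole profile is submerged: γ' = 18.2 − 9.81 = 8.39 kN/m³, so q = γ'·D_f = 20.975 kPa; the same γ' applies in the ½γBN_γ term.
q_ult = q·N_q + 0.5·γ·B·N_γ·s_γ
     = 20.975 × 18.401 + 0.5 × 8.39 × 3 × 15.1 × 0.8
     = 385.96 + 152.03 = 537.99 kPa.
q_net = 537.99 − 20.975 = 517.02 kPa.
q_all(net) = 517.02 / 3.5 = 147.72 kPa.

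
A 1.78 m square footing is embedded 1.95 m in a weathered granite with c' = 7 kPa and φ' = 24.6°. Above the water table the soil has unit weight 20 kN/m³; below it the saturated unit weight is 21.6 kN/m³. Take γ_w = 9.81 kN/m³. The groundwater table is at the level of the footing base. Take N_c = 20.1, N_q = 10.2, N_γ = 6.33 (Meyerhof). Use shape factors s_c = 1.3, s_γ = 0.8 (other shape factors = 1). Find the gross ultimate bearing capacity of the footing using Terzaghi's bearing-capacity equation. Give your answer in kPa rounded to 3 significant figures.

Overburden at base level: q = 20 × 1.95 = 39 kPa.
Below the base the soil is submerged, so the ½γBN_γ term uses γ' = 21.6 − 9.81 = 11.79 kN/m³.
Cohesion term c·N_c·s_c = 7 × 20.1 × 1.3 = 182.91 kPa; surcharge term q·N_q = 39 × 10.2 = 397.8 kPa; self-weight term 0.5·γ·B·N_γ·s_γ = 0.5 × 11.79 × 1.78 × 6.33 × 0.8 = 53.137 kPa.
q_ult = 182.91 + 397.8 + 53.137 = 633.85 kPa.

q_ult ≈ 634 kPa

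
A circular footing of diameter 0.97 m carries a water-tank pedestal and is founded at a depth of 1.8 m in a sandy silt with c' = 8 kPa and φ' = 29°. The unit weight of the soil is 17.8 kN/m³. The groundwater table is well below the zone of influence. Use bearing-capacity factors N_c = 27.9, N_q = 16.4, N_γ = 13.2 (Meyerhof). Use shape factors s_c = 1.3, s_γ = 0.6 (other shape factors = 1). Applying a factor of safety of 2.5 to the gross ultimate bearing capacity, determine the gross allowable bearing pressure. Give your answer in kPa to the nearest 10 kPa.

q_all ≈ 350 kPa

Effective surcharge at the founding depth q = γ·D_f = 17.8 × 1.8 = 32.04 kPa.
q_ult = c·N_c·s_c + q·N_q + 0.5·γ·B·N_γ·s_γ
     = 8 × 27.9 × 1.3 + 32.04 × 16.4 + 0.5 × 17.8 × 0.97 × 13.2 × 0.6
     = 290.16 + 525.46 + 68.373 = 883.99 kPa.
q_all = q_ult / FS = 883.99 / 2.5 = 353.6 kPa.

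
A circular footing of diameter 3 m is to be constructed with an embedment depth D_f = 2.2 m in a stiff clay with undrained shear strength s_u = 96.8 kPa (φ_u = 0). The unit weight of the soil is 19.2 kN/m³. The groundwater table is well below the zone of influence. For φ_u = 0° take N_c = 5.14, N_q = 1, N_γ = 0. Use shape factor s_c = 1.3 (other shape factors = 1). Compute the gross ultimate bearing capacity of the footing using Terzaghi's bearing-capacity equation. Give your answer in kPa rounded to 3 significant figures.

q_ult ≈ 689 kPa

Overburden at base level: q = 19.2 × 2.2 = 42.24 kPa.
Cohesion term c·N_c·s_c = 96.8 × 5.14 × 1.3 = 646.82 kPa; surcharge term q·N_q = 42.24 × 1 = 42.24 kPa.
q_ult = 646.82 + 42.24 = 689.06 kPa.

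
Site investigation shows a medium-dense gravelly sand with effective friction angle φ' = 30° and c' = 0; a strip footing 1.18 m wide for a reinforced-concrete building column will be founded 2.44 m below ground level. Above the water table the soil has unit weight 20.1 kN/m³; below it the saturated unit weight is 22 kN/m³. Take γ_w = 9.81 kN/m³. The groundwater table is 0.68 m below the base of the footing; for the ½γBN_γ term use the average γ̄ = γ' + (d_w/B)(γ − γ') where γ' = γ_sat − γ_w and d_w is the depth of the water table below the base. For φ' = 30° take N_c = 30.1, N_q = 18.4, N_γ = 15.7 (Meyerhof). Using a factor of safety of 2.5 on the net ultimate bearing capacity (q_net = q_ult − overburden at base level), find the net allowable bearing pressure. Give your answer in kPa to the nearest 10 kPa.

Overburden at base level: q = 20.1 × 2.44 = 49.044 kPa.
The water table is 0.68 m below the base (< B = 1.18 m), so the ½γBN_γ term uses γ̄ = γ' + (d_w/B)(γ − γ') = 12.19 + (0.68/1.18)(20.1 − 12.19) = 16.748 kN/m³.
Surcharge term q·N_q = 49.044 × 18.4 = 902.41 kPa; self-weight term 0.5·γ·B·N_γ = 0.5 × 16.748 × 1.18 × 15.7 = 155.14 kPa.
q_ult = 902.41 + 155.14 = 1057.5 kPa.
q_net = 1057.5 − 49.044 = 1008.5 kPa.
q_all(net) = 1008.5 / 2.5 = 403.4 kPa.

q_all(net) ≈ 400 kPa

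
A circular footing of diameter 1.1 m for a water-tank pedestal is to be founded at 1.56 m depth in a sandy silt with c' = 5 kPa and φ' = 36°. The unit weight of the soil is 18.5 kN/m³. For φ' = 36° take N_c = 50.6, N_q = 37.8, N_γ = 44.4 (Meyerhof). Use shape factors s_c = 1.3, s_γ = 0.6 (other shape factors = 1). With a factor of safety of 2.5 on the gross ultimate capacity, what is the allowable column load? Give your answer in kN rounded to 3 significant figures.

Effective surcharge at the founding depth q = γ·D_f = 18.5 × 1.56 = 28.86 kPa.
q_ult = c·N_c·s_c + q·N_q + 0.5·γ·B·N_γ·s_γ
     = 5 × 50.6 × 1.3 + 28.86 × 37.8 + 0.5 × 18.5 × 1.1 × 44.4 × 0.6
     = 328.9 + 1090.9 + 271.06 = 1690.9 kPa.
Gross allowable pressure q_all = 1690.9 / 2.5 = 676.35 kPa.
Footing area = 0.9503 m², so allowable column load = 676.35 × 0.9503 = 642.73 kN.

P_all ≈ 643 kN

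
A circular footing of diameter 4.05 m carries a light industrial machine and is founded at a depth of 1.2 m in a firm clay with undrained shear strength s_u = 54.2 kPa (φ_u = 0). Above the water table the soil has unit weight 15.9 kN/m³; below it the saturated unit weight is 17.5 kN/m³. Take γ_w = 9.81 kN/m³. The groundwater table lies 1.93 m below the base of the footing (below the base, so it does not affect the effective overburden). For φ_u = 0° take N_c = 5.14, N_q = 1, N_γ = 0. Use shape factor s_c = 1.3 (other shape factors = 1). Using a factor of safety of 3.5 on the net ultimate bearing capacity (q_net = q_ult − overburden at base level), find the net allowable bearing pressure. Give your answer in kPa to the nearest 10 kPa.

q_all(net) ≈ 100 kPa

Overburden at base level: q = 15.9 × 1.2 = 19.08 kPa.
Cohesion term c·N_c·s_c = 54.2 × 5.14 × 1.3 = 362.16 kPa; surcharge term q·N_q = 19.08 × 1 = 19.08 kPa.
q_ult = 362.16 + 19.08 = 381.24 kPa.
q_net = 381.24 − 19.08 = 362.16 kPa.
q_all(net) = 362.16 / 3.5 = 103.48 kPa.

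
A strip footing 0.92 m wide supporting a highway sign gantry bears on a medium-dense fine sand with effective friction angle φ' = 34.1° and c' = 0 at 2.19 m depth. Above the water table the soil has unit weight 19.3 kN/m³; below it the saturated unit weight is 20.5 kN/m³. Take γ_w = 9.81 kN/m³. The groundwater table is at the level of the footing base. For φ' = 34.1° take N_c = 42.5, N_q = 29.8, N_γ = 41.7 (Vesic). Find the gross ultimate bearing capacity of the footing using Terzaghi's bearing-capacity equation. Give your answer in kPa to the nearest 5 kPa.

q_ult ≈ 1465 kPa

Effective surcharge at the founding depth q = γ·D_f = 19.3 × 2.19 = 42.267 kPa.
The water table coincides with the base, so in the self-weight term γ → γ' = 10.69 kN/m³.
q_ult = q·N_q + 0.5·γ·B·N_γ
     = 42.267 × 29.8 + 0.5 × 10.69 × 0.92 × 41.7
     = 1259.6 + 205.06 = 1464.6 kPa.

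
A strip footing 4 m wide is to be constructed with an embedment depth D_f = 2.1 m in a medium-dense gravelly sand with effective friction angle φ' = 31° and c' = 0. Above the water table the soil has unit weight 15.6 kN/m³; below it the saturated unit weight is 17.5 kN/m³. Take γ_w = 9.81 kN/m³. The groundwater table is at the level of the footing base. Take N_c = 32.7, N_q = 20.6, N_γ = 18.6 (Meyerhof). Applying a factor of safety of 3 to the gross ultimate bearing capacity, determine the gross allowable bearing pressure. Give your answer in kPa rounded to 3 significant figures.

q_all ≈ 320 kPa

Overburden at base level: q = 15.6 × 2.1 = 32.76 kPa.
Below the base the soil is submerged, so the ½γBN_γ term uses γ' = 17.5 − 9.81 = 7.69 kN/m³.
Surcharge term q·N_q = 32.76 × 20.6 = 674.86 kPa; self-weight term 0.5·γ·B·N_γ = 0.5 × 7.69 × 4 × 18.6 = 286.07 kPa.
q_ult = 674.86 + 286.07 = 960.92 kPa.
q_all = q_ult / FS = 960.92 / 3 = 320.31 kPa.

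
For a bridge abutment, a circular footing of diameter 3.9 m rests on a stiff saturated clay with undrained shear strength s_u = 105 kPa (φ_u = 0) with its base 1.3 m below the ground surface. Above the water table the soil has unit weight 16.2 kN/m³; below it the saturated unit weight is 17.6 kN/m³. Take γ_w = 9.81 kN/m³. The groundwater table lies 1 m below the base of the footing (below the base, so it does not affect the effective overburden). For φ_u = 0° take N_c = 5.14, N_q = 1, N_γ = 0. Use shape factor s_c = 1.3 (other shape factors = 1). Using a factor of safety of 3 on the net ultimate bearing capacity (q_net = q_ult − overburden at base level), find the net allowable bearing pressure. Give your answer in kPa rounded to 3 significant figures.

q_all(net) ≈ 234 kPa

q = γ·D_f = 16.2 × 1.3 = 21.06 kPa.
c·N_c·s_c = 105 × 5.14 × 1.3 = 701.61 kPa
q·N_q = 21.06 × 1 = 21.06 kPa
q_ult = 701.61 + 21.06 = 722.67 kPa.
q_net = 722.67 − 21.06 = 701.61 kPa.
q_all(net) = 701.61 / 3 = 233.87 kPa.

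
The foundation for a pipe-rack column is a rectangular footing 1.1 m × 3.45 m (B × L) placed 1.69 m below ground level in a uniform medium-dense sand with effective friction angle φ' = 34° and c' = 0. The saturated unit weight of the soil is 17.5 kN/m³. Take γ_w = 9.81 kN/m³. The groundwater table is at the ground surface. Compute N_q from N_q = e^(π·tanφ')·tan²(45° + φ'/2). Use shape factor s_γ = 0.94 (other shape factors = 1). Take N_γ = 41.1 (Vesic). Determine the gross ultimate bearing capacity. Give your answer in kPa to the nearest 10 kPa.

tan34° = 0.6745, so N_q = e^(π×0.6745)·tan²(62°) = 8.323 × 3.537 = 29.44.
With the water table at the surface the whole profile is submerged: γ' = 17.5 − 9.81 = 7.69 kN/m³, so q = γ'·D_f = 12.996 kPa; the same γ' applies in the ½γBN_γ term.
q_ult = q·N_q + 0.5·γ·B·N_γ·s_γ
     = 12.996 × 29.44 + 0.5 × 7.69 × 1.1 × 41.1 × 0.94
     = 382.6 + 163.4 = 546 kPa.

q_ult ≈ 550 kPa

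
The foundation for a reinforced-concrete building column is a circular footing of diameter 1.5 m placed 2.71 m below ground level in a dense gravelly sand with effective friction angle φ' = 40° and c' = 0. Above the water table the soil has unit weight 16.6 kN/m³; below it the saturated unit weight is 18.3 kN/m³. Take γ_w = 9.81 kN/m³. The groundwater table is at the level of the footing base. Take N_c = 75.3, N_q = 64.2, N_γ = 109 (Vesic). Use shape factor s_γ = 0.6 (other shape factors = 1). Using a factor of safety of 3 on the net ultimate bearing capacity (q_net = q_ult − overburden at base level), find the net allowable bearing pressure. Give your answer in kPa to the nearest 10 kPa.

q_all(net) ≈ 1090 kPa

Overburden at base level: q = 16.6 × 2.71 = 44.986 kPa.
Below the base the soil is submerged, so the ½γBN_γ term uses γ' = 18.3 − 9.81 = 8.49 kN/m³.
Surcharge term q·N_q = 44.986 × 64.2 = 2888.1 kPa; self-weight term 0.5·γ·B·N_γ·s_γ = 0.5 × 8.49 × 1.5 × 109 × 0.6 = 416.43 kPa.
q_ult = 2888.1 + 416.43 = 3304.5 kPa.
q_net = 3304.5 − 44.986 = 3259.5 kPa.
q_all(net) = 3259.5 / 3 = 1086.5 kPa.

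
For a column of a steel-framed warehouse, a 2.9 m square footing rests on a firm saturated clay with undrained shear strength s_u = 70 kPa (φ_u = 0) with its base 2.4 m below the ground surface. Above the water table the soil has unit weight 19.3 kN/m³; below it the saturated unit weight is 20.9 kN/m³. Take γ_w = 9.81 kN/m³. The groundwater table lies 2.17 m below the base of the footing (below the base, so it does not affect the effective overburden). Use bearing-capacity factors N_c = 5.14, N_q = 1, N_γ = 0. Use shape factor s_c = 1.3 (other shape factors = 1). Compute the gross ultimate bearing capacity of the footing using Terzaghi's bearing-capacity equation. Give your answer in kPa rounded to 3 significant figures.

Effective surcharge at the founding depth q = γ·D_f = 19.3 × 2.4 = 46.32 kPa.
q_ult = c·N_c·s_c + q·N_q
     = 70 × 5.14 × 1.3 + 46.32 × 1
     = 467.74 + 46.32 = 514.06 kPa.

q_ult ≈ 514 kPa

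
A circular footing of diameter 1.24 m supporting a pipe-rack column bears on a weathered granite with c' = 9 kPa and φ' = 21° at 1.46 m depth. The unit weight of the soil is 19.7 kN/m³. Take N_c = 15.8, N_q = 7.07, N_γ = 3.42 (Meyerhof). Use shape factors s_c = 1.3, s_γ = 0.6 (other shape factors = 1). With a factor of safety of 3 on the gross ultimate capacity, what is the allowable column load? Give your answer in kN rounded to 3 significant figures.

Effective surcharge at the founding depth q = γ·D_f = 19.7 × 1.46 = 28.762 kPa.
q_ult = c·N_c·s_c + q·N_q + 0.5·γ·B·N_γ·s_γ
     = 9 × 15.8 × 1.3 + 28.762 × 7.07 + 0.5 × 19.7 × 1.24 × 3.42 × 0.6
     = 184.86 + 203.35 + 25.063 = 413.27 kPa.
Gross allowable pressure q_all = 413.27 / 3 = 137.76 kPa.
Footing area = 1.2076 m², so allowable column load = 137.76 × 1.2076 = 166.36 kN.

P_all ≈ 166 kN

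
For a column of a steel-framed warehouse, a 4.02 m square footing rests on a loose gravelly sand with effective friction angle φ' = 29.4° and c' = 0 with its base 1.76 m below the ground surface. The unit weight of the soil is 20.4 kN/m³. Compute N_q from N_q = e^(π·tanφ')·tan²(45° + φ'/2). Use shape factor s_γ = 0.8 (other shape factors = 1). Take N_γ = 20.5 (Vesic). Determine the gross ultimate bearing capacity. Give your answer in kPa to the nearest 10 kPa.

tan29.4° = 0.5635, so N_q = e^(π×0.5635)·tan²(59.7°) = 5.872 × 2.929 = 17.2.
Effective surcharge at the founding depth q = γ·D_f = 20.4 × 1.76 = 35.904 kPa.
q_ult = q·N_q + 0.5·γ·B·N_γ·s_γ
     = 35.904 × 17.196 + 0.5 × 20.4 × 4.02 × 20.5 × 0.8
     = 617.42 + 672.47 = 1289.9 kPa.

q_ult ≈ 1290 kPa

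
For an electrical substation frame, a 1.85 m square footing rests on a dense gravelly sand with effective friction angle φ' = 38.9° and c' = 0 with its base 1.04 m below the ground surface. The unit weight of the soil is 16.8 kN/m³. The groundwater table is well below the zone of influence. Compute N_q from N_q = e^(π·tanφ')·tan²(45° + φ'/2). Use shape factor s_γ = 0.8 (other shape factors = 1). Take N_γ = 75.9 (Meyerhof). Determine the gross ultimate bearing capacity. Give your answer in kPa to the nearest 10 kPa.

tan38.9° = 0.8069, so N_q = e^(π×0.8069)·tan²(64.45°) = 12.616 × 4.376 = 55.2.
q = γ·D_f = 16.8 × 1.04 = 17.472 kPa.
q·N_q = 17.472 × 55.204 = 964.53 kPa
0.5·γ·B·N_γ·s_γ = 0.5 × 16.8 × 1.85 × 75.9 × 0.8 = 943.59 kPa
q_ult = 964.53 + 943.59 = 1908.1 kPa.

q_ult ≈ 1910 kPa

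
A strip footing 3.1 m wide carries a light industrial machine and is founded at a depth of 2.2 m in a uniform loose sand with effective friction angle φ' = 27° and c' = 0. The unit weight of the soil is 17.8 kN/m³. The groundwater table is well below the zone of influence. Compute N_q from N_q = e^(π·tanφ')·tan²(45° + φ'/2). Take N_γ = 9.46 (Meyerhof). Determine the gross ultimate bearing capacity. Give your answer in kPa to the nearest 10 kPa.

tan27° = 0.5095, so N_q = e^(π×0.5095)·tan²(58.5°) = 4.957 × 2.663 = 13.2.
Effective surcharge at the founding depth q = γ·D_f = 17.8 × 2.2 = 39.16 kPa.
q_ult = q·N_q + 0.5·γ·B·N_γ
     = 39.16 × 13.199 + 0.5 × 17.8 × 3.1 × 9.46
     = 516.88 + 261 = 777.88 kPa.

q_ult ≈ 780 kPa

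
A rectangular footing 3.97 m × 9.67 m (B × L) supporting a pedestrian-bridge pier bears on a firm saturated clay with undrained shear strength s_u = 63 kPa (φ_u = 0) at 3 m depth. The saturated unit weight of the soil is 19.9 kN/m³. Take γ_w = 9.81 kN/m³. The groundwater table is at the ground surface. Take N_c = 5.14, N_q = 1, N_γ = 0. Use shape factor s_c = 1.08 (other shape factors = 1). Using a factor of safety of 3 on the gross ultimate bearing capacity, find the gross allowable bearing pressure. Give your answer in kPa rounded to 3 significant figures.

q_all ≈ 127 kPa

Water table at ground surface, so effective unit weight γ' = 19.9 − 9.81 = 10.09 kN/m³ is used throughout; overburden q = 10.09 × 3 = 30.27 kPa.
Cohesion term c·N_c·s_c = 63 × 5.14 × 1.08 = 349.73 kPa; surcharge term q·N_q = 30.27 × 1 = 30.27 kPa.
q_ult = 349.73 + 30.27 = 380 kPa.
q_all = 380 / 3 = 126.67 kPa.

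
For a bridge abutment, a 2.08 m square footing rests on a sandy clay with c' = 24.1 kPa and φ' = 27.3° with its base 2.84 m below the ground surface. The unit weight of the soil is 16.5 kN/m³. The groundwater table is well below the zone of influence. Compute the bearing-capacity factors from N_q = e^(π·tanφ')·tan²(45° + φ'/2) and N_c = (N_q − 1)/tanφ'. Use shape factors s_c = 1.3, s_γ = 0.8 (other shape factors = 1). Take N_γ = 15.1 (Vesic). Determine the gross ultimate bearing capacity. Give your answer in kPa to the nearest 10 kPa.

tan27.3° = 0.5161, so N_q = e^(π×0.5161)·tan²(58.65°) = 5.061 × 2.694 = 13.64.
N_c = (13.64 − 1)/tan27.3° = 24.48.
Overburden at base level: q = 16.5 × 2.84 = 46.86 kPa.
Cohesion term c·N_c·s_c = 24.1 × 24.481 × 1.3 = 767 kPa; surcharge term q·N_q = 46.86 × 13.636 = 638.97 kPa; self-weight term 0.5·γ·B·N_γ·s_γ = 0.5 × 16.5 × 2.08 × 15.1 × 0.8 = 207.29 kPa.
q_ult = 767 + 638.97 + 207.29 = 1613.3 kPa.

q_ult ≈ 1610 kPa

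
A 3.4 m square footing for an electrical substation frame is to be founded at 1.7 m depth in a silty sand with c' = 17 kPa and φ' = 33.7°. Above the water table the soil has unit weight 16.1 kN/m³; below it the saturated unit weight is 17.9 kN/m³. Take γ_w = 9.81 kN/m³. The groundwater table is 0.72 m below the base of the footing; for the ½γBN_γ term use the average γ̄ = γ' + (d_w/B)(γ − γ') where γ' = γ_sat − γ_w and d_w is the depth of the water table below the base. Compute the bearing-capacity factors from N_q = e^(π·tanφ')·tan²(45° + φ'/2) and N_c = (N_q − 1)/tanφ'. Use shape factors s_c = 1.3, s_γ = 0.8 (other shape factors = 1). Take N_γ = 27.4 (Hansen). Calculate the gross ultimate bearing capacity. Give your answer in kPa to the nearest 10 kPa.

q_ult ≈ 2050 kPa

tan33.7° = 0.6669, so N_q = e^(π×0.6669)·tan²(61.85°) = 8.127 × 3.493 = 28.39.
N_c = (28.39 − 1)/tan33.7° = 41.06.
Effective surcharge at the founding depth q = γ·D_f = 16.1 × 1.7 = 27.37 kPa.
With d_w = 0.72 m < B, γ̄ = 8.09 + (0.72/3.4) × (16.1 − 8.09) = 9.7862 kN/m³.
q_ult = c·N_c·s_c + q·N_q + 0.5·γ·B·N_γ·s_γ
     = 17 × 41.063 × 1.3 + 27.37 × 28.386 + 0.5 × 9.7862 × 3.4 × 27.4 × 0.8
     = 907.5 + 776.92 + 364.67 = 2049.1 kPa.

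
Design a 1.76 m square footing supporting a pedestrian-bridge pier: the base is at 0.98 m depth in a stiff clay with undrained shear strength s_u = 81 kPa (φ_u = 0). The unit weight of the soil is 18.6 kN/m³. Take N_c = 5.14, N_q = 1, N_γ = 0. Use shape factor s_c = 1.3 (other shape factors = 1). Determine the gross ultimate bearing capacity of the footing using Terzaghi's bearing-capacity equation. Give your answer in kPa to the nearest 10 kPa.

q = γ·D_f = 18.6 × 0.98 = 18.228 kPa.
c·N_c·s_c = 81 × 5.14 × 1.3 = 541.24 kPa
q·N_q = 18.228 × 1 = 18.228 kPa
q_ult = 541.24 + 18.228 = 559.47 kPa.

q_ult ≈ 560 kPa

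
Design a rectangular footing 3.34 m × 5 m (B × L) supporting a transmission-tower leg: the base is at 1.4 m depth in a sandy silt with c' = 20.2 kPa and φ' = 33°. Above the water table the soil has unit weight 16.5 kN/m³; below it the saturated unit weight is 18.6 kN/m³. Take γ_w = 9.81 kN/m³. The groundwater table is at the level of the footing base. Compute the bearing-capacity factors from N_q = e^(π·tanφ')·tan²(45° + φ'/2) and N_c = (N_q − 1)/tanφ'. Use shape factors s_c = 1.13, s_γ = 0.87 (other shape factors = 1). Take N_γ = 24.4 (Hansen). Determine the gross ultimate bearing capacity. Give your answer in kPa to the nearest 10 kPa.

q_ult ≈ 1800 kPa

tan33° = 0.6494, so N_q = e^(π×0.6494)·tan²(61.5°) = 7.692 × 3.392 = 26.09.
N_c = (26.09 − 1)/tan33° = 38.64.
Effective surcharge at the founding depth q = γ·D_f = 16.5 × 1.4 = 23.1 kPa.
The water table coincides with the base, so in the self-weight term γ → γ' = 8.79 kN/m³.
q_ult = c·N_c·s_c + q·N_q + 0.5·γ·B·N_γ·s_γ
     = 20.2 × 38.638 × 1.13 + 23.1 × 26.092 + 0.5 × 8.79 × 3.34 × 24.4 × 0.87
     = 881.96 + 602.73 + 311.61 = 1796.3 kPa.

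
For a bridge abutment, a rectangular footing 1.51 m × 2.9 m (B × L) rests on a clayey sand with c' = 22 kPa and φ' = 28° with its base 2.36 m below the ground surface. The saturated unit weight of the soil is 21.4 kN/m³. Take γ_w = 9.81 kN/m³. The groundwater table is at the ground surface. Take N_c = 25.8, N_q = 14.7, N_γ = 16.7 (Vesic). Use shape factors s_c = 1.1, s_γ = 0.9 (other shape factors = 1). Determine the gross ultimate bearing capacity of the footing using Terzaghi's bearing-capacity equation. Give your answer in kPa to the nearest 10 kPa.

q_ult ≈ 1160 kPa

With the water table at the surface the whole profile is submerged: γ' = 21.4 − 9.81 = 11.59 kN/m³, so q = γ'·D_f = 27.352 kPa; the same γ' applies in the ½γBN_γ term.
q_ult = c·N_c·s_c + q·N_q + 0.5·γ·B·N_γ·s_γ
     = 22 × 25.8 × 1.1 + 27.352 × 14.7 + 0.5 × 11.59 × 1.51 × 16.7 × 0.9
     = 624.36 + 402.08 + 131.52 = 1158 kPa.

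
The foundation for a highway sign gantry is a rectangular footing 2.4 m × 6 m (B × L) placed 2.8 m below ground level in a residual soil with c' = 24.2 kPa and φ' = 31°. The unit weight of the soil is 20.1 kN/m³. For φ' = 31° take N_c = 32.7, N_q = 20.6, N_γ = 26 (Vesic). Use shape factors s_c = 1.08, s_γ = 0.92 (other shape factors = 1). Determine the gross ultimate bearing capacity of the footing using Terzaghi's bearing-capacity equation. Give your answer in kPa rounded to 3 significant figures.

q_ult ≈ 2590 kPa

q = γ·D_f = 20.1 × 2.8 = 56.28 kPa.
c·N_c·s_c = 24.2 × 32.7 × 1.08 = 854.65 kPa
q·N_q = 56.28 × 20.6 = 1159.4 kPa
0.5·γ·B·N_γ·s_γ = 0.5 × 20.1 × 2.4 × 26 × 0.92 = 576.95 kPa
q_ult = 854.65 + 1159.4 + 576.95 = 2591 kPa.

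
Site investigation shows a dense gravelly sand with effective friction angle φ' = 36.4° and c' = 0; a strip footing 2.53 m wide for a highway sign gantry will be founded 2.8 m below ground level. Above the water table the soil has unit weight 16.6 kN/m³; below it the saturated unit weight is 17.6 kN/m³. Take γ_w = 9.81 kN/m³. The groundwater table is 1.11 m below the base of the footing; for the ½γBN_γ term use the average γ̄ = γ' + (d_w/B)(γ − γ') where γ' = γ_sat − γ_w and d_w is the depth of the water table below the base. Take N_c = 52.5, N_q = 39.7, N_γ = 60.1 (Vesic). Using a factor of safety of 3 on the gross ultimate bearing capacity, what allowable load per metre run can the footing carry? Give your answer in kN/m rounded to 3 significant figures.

q = γ·D_f = 16.6 × 2.8 = 46.48 kPa.
γ' = 7.79 kN/m³; averaging over the depth B below the base, γ̄ = γ' + (d_w/B)(γ − γ') = 11.655 kN/m³.
q·N_q = 46.48 × 39.7 = 1845.3 kPa
0.5·γ·B·N_γ = 0.5 × 11.655 × 2.53 × 60.1 = 886.11 kPa
q_ult = 1845.3 + 886.11 = 2731.4 kPa.
Gross allowable pressure q_all = 2731.4 / 3 = 910.45 kPa.
Allowable wall load = q_all × B = 910.45 × 2.53 = 2303.5 kN per metre run.

≈ 2300 kN/m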